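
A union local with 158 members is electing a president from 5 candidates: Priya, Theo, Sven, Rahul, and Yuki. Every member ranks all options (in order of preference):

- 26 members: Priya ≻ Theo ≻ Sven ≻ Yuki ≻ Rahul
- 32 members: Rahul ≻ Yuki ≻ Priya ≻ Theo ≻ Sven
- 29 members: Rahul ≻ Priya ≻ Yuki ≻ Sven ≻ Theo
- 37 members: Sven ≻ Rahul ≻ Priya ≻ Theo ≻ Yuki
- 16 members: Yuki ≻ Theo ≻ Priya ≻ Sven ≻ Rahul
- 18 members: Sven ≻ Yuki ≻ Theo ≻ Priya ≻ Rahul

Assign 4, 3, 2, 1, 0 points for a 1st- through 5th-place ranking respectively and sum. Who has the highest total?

Priya: 26·4 + 32·2 + 29·3 + 37·2 + 16·2 + 18·1 = 379
Theo: 26·3 + 32·1 + 29·0 + 37·1 + 16·3 + 18·2 = 231
Sven: 26·2 + 32·0 + 29·1 + 37·4 + 16·1 + 18·4 = 317
Rahul: 26·0 + 32·4 + 29·4 + 37·3 + 16·0 + 18·0 = 355
Yuki: 26·1 + 32·3 + 29·2 + 37·0 + 16·4 + 18·3 = 298
Priya has the highest Borda score (379).

Priya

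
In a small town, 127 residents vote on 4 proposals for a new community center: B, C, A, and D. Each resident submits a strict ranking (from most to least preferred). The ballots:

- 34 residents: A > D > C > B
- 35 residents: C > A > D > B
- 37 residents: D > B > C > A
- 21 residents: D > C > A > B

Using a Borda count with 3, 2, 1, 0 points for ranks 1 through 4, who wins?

D

B: 34·0 + 35·0 + 37·2 + 21·0 = 74
C: 34·1 + 35·3 + 37·1 + 21·2 = 218
A: 34·3 + 35·2 + 37·0 + 21·1 = 193
D: 34·2 + 35·1 + 37·3 + 21·3 = 277
D has the highest Borda score (277).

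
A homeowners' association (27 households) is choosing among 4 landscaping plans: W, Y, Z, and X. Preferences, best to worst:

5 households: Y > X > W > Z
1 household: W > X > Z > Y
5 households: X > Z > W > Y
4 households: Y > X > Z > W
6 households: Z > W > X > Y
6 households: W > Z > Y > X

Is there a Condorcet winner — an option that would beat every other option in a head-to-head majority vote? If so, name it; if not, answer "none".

none

Checking pairwise contests:
Z beats W 15–12.
W beats Y 18–9.
X beats Z 15–12.
Y beats X 15–12.
Every option loses at least one head-to-head, so there is no Condorcet winner.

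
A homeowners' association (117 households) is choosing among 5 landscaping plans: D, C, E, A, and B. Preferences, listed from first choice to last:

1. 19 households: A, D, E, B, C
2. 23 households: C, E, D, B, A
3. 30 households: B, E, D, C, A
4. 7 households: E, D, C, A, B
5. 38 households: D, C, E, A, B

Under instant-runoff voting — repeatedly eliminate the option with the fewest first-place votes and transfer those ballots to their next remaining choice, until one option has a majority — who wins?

Round 1: D 38, C 23, E 7, A 19, B 30. Eliminate E.
Round 2: D 45, C 23, A 19, B 30. Eliminate A.
Round 3: D 64, C 23, B 30. D has a majority.

D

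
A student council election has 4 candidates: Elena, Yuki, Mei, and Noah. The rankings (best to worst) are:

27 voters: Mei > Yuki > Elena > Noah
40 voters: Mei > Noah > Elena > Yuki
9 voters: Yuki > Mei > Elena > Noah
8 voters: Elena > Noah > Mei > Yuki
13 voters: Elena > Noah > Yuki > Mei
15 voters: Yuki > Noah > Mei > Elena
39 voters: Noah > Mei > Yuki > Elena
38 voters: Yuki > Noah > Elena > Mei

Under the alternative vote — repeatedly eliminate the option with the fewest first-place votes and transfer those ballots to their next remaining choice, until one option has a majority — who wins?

Round 1: Elena 21, Yuki 62, Mei 67, Noah 39. Eliminate Elena.
Round 2: Yuki 62, Mei 67, Noah 60. Eliminate Noah.
Round 3: Yuki 75, Mei 114. Mei has a majority.

Mei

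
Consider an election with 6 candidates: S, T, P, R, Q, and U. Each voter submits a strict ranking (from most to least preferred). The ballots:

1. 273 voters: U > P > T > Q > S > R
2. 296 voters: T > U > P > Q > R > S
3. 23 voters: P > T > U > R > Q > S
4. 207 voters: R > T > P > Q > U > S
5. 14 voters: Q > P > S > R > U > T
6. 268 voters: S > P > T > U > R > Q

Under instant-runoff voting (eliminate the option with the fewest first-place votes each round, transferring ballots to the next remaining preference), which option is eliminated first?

Round 1: S 268, T 296, P 23, R 207, Q 14, U 273. Eliminate Q.

Q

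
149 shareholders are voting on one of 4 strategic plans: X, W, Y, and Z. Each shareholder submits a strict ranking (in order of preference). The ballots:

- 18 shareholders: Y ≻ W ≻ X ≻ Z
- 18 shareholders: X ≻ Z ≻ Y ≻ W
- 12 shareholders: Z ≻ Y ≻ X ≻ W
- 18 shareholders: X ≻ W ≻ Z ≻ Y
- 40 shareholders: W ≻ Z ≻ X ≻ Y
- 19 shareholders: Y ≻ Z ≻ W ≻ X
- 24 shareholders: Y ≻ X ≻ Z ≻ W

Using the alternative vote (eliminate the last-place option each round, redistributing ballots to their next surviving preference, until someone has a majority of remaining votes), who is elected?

Y

Round 1: X 36, W 40, Y 61, Z 12. Eliminate Z.
Round 2: X 36, W 40, Y 73. Eliminate X.
Round 3: W 58, Y 91. Y has a majority.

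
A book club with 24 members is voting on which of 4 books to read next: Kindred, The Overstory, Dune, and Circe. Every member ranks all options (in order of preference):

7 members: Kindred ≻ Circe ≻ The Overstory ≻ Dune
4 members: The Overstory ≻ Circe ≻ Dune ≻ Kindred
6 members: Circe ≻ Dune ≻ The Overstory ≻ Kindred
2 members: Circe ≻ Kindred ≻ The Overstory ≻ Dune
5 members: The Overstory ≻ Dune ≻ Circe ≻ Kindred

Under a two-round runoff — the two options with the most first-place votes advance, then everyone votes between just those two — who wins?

Circe

Round 1 first-place votes: Kindred 7, The Overstory 9, Dune 0, Circe 8.
The Overstory and Circe advance.
Runoff: The Overstory is preferred to Circe by 9 voters; Circe by 15.
Circe wins the runoff.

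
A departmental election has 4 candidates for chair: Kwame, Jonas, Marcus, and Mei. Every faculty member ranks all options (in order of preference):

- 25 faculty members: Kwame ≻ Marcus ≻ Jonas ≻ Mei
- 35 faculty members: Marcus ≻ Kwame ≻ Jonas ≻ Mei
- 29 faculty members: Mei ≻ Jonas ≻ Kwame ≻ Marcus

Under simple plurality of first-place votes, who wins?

Marcus

First-place votes: Kwame 25, Jonas 0, Marcus 35, Mei 29.
Marcus has the most first-place votes.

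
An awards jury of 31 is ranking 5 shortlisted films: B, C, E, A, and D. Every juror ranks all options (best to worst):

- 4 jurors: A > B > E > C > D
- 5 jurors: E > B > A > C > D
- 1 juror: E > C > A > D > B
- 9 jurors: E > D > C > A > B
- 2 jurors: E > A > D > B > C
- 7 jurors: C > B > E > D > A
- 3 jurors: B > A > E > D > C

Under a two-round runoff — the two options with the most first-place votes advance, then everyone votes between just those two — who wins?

E

Round 1 first-place votes: B 3, C 7, E 17, A 4, D 0.
E and C advance.
Runoff: E is preferred to C by 24 voters; C by 7.
E wins the runoff.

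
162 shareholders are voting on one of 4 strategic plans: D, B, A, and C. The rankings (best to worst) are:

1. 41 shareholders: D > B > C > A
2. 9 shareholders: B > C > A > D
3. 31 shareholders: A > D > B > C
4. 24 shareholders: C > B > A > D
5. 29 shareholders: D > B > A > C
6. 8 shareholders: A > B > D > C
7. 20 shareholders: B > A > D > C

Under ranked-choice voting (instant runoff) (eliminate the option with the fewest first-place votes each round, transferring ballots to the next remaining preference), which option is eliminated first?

Round 1: D 70, B 29, A 39, C 24. Eliminate C.

C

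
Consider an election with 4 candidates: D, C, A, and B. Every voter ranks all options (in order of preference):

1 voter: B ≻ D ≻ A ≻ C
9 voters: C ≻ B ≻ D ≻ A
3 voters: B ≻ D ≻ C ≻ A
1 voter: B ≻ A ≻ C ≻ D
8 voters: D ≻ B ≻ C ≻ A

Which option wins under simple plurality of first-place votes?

C

First-place votes: D 8, C 9, A 0, B 5.
C has the most first-place votes.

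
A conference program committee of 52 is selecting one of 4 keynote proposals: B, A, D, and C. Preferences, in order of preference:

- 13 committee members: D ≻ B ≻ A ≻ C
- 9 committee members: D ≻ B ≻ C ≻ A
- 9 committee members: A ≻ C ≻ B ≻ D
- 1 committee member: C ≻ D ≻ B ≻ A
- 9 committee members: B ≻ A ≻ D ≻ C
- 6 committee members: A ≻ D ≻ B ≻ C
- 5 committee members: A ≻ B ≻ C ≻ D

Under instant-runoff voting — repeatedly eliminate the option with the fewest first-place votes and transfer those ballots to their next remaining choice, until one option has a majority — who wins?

Round 1: B 9, A 20, D 22, C 1. Eliminate C.
Round 2: B 9, A 20, D 23. Eliminate B.
Round 3: A 29, D 23. A has a majority.

A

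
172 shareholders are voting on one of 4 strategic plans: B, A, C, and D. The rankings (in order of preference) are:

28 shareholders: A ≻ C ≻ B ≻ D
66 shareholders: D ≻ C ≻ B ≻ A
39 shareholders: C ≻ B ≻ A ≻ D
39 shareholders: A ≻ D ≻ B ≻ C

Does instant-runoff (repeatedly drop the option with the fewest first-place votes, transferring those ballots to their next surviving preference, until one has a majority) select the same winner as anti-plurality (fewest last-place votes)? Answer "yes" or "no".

no

Instant-runoff — R1 B 0, A 67, C 39, D 66 (B out); R2 A 67, C 39, D 66 (C out); R3 A 106, D 66 (A winner). Winner: A.
Anti-plurality — last-place votes: B 0, A 66, C 39, D 67. Winner: B.
The two methods disagree.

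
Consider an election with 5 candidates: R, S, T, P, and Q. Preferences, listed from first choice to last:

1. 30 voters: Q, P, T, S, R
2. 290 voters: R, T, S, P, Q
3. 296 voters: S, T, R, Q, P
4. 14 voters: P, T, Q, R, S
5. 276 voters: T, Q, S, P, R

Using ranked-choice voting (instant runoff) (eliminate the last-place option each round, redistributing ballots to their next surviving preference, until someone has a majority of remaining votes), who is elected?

Round 1: R 290, S 296, T 276, P 14, Q 30. Eliminate P.
Round 2: R 290, S 296, T 290, Q 30. Eliminate Q.
Round 3: R 290, S 296, T 320. Eliminate R.
Round 4: S 296, T 610. T has a majority.

T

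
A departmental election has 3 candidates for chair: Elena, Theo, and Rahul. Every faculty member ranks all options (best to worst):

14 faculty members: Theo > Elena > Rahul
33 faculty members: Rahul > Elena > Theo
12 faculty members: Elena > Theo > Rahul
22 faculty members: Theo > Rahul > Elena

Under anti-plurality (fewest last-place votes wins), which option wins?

Elena

Last-place votes: Elena 22, Theo 33, Rahul 26.
Elena is ranked last by the fewest voters, so Elena wins.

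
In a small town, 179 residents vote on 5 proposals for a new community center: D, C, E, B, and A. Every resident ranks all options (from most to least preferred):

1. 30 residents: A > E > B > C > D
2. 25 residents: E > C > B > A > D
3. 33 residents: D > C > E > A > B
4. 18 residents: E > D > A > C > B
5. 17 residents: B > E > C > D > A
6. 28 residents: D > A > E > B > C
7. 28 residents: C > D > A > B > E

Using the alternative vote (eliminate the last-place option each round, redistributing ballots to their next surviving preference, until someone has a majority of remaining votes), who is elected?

E

Round 1: D 61, C 28, E 43, B 17, A 30. Eliminate B.
Round 2: D 61, C 28, E 60, A 30. Eliminate C.
Round 3: D 89, E 60, A 30. Eliminate A.
Round 4: D 89, E 90. E has a majority.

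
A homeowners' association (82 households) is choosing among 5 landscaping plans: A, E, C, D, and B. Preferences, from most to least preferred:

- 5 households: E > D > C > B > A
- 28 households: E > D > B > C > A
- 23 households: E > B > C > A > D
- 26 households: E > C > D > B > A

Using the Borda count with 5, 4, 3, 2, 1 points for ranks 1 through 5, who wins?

E

A: 5·1 + 28·1 + 23·2 + 26·1 = 105
E: 5·5 + 28·5 + 23·5 + 26·5 = 410
C: 5·3 + 28·2 + 23·3 + 26·4 = 244
D: 5·4 + 28·4 + 23·1 + 26·3 = 233
B: 5·2 + 28·3 + 23·4 + 26·2 = 238
E has the highest Borda score (410).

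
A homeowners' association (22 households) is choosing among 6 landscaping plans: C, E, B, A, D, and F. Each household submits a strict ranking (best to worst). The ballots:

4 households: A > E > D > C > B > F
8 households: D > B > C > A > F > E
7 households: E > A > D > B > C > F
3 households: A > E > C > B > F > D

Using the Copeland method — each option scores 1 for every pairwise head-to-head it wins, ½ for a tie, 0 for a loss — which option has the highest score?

A

C: beats F; loses to E, B, A, and D → score 1.
E: beats C, B, D, and F; loses to A → score 4.
B: beats C and F; loses to E, A, and D → score 2.
A: beats C, E, B, D, and F → score 5.
D: beats C, B, and F; loses to E and A → score 3.
F: loses to C, E, B, A, and D → score 0.
A has the best pairwise record.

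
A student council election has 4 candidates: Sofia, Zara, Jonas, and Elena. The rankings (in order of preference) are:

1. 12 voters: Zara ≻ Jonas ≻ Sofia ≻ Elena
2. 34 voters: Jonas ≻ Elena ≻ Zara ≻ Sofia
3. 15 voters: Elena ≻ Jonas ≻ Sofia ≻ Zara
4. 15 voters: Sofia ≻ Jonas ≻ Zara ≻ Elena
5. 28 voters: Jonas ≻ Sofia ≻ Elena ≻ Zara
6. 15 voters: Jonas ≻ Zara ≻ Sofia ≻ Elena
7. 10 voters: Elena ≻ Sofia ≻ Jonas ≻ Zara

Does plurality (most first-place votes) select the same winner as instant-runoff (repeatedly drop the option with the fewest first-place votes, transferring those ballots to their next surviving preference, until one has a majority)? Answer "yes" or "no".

yes

Plurality — first-place votes: Sofia 15, Zara 12, Jonas 77, Elena 25. Winner: Jonas.
Instant-runoff — R1 Sofia 15, Zara 12, Jonas 77, Elena 25 (Jonas winner). Winner: Jonas.
The two methods agree.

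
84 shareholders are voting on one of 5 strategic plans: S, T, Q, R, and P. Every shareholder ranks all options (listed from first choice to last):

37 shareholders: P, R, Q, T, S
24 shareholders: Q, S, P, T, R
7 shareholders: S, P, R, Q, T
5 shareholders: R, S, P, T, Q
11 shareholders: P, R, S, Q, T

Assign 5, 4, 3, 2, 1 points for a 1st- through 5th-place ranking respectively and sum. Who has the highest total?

S: 37·1 + 24·4 + 7·5 + 5·4 + 11·3 = 221
T: 37·2 + 24·2 + 7·1 + 5·2 + 11·1 = 150
Q: 37·3 + 24·5 + 7·2 + 5·1 + 11·2 = 272
R: 37·4 + 24·1 + 7·3 + 5·5 + 11·4 = 262
P: 37·5 + 24·3 + 7·4 + 5·3 + 11·5 = 355
P has the highest Borda score (355).

P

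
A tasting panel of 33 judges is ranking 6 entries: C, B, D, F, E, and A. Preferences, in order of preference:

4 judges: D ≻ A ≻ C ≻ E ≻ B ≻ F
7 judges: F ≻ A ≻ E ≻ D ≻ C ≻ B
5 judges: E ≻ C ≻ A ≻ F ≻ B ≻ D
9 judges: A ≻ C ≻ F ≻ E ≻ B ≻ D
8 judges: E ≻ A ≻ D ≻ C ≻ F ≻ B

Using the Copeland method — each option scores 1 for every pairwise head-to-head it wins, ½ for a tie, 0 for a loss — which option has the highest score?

C: beats B and F; loses to D, E, and A → score 2.
B: loses to C, D, F, E, and A → score 0.
D: beats C and B; loses to F, E, and A → score 2.
F: beats B and D; loses to C, E, and A → score 2.
E: beats C, B, D, and F; loses to A → score 4.
A: beats C, B, D, F, and E → score 5.
A has the best pairwise record.

A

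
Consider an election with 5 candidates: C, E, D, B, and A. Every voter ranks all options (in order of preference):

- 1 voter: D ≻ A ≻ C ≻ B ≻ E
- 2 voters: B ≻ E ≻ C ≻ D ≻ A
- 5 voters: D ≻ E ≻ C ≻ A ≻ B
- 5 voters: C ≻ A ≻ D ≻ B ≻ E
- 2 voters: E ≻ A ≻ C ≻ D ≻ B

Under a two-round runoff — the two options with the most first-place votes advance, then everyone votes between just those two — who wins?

Round 1 first-place votes: C 5, E 2, D 6, B 2, A 0.
D and C advance.
Runoff: D is preferred to C by 6 voters; C by 9.
C wins the runoff.

C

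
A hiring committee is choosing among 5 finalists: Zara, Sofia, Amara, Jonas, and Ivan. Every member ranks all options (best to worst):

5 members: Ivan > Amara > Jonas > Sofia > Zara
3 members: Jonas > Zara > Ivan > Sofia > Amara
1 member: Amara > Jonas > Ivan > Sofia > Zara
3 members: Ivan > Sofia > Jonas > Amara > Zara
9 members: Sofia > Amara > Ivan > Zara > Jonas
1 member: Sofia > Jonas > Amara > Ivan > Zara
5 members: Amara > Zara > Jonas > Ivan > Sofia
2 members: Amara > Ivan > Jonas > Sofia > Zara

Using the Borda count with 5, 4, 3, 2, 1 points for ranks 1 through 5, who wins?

Zara: 5·1 + 3·4 + 1·1 + 3·1 + 9·2 + 1·1 + 5·4 + 2·1 = 62
Sofia: 5·2 + 3·2 + 1·2 + 3·4 + 9·5 + 1·5 + 5·1 + 2·2 = 89
Amara: 5·4 + 3·1 + 1·5 + 3·2 + 9·4 + 1·3 + 5·5 + 2·5 = 108
Jonas: 5·3 + 3·5 + 1·4 + 3·3 + 9·1 + 1·4 + 5·3 + 2·3 = 77
Ivan: 5·5 + 3·3 + 1·3 + 3·5 + 9·3 + 1·2 + 5·2 + 2·4 = 99
Amara has the highest Borda score (108).

Amara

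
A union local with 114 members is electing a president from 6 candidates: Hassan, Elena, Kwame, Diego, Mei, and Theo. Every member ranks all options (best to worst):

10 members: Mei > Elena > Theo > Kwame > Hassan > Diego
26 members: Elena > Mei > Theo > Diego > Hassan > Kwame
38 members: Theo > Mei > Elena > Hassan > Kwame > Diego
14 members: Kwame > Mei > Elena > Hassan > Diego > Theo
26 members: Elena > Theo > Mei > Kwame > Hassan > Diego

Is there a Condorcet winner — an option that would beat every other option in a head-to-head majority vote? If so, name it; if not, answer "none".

none

Checking pairwise contests:
Elena beats Hassan 114–0.
Mei beats Elena 62–52.
Hassan beats Kwame 64–50.
Hassan beats Diego 88–26.
Theo beats Mei 64–50.
Elena beats Theo 76–38.
Every option loses at least one head-to-head, so there is no Condorcet winner.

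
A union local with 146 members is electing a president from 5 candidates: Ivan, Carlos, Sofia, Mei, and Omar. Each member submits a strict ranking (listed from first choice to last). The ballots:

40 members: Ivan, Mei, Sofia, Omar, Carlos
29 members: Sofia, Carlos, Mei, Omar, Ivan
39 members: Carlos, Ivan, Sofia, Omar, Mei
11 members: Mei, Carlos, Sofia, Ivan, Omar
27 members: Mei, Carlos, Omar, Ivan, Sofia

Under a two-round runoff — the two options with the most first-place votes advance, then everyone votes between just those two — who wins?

Round 1 first-place votes: Ivan 40, Carlos 39, Sofia 29, Mei 38, Omar 0.
Ivan and Carlos advance.
Runoff: Ivan is preferred to Carlos by 40 voters; Carlos by 106.
Carlos wins the runoff.

Carlos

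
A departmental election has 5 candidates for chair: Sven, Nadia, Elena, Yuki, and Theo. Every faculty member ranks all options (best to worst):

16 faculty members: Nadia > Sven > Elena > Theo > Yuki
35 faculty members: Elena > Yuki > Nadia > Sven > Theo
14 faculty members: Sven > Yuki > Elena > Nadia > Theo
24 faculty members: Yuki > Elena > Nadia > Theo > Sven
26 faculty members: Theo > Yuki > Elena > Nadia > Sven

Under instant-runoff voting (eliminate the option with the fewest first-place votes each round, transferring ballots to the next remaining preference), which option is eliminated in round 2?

Nadia

Round 1: Sven 14, Nadia 16, Elena 35, Yuki 24, Theo 26. Eliminate Sven.
Round 2: Nadia 16, Elena 35, Yuki 38, Theo 26. Eliminate Nadia.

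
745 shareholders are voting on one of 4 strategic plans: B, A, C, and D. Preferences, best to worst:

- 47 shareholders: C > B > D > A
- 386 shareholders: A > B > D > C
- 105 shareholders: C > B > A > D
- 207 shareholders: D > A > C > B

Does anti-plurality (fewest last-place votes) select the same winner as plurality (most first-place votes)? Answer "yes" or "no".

Anti-plurality — last-place votes: B 207, A 47, C 386, D 105. Winner: A.
Plurality — first-place votes: B 0, A 386, C 152, D 207. Winner: A.
The two methods agree.

yes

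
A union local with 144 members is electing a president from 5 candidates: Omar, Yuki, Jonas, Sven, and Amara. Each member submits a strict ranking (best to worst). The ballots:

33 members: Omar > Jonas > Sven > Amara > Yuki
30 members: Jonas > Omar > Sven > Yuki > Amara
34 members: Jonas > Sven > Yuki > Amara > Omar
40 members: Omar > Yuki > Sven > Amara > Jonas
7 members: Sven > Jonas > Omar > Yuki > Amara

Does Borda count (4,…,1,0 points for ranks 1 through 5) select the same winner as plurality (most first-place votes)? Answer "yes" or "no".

Borda — scores: Omar 396, Yuki 225, Jonas 376, Sven 336, Amara 107. Winner: Omar.
Plurality — first-place votes: Omar 73, Yuki 0, Jonas 64, Sven 7, Amara 0. Winner: Omar.
The two methods agree.

yes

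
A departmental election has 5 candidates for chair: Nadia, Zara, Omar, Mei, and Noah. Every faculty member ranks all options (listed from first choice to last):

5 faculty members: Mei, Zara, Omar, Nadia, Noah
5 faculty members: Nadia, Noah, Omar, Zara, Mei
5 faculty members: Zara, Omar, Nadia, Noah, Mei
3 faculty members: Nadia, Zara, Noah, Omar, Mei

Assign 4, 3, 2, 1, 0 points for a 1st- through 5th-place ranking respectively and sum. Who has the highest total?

Zara

Nadia: 5·1 + 5·4 + 5·2 + 3·4 = 47
Zara: 5·3 + 5·1 + 5·4 + 3·3 = 49
Omar: 5·2 + 5·2 + 5·3 + 3·1 = 38
Mei: 5·4 + 5·0 + 5·0 + 3·0 = 20
Noah: 5·0 + 5·3 + 5·1 + 3·2 = 26
Zara has the highest Borda score (49).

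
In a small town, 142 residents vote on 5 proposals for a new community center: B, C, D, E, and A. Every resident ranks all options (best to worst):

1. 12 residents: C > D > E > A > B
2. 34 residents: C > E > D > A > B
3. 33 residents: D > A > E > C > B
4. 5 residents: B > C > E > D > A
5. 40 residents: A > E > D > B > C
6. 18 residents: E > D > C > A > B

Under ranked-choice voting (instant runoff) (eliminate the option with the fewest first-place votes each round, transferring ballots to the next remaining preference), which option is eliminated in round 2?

E

Round 1: B 5, C 46, D 33, E 18, A 40. Eliminate B.
Round 2: C 51, D 33, E 18, A 40. Eliminate E.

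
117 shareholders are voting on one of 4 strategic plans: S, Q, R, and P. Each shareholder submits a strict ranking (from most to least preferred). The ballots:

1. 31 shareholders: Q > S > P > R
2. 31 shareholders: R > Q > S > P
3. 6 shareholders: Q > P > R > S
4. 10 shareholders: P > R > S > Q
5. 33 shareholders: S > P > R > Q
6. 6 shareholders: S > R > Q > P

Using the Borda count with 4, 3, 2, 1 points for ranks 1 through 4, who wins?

S

S: 31·3 + 31·2 + 6·1 + 10·2 + 33·4 + 6·4 = 337
Q: 31·4 + 31·3 + 6·4 + 10·1 + 33·1 + 6·2 = 296
R: 31·1 + 31·4 + 6·2 + 10·3 + 33·2 + 6·3 = 281
P: 31·2 + 31·1 + 6·3 + 10·4 + 33·3 + 6·1 = 256
S has the highest Borda score (337).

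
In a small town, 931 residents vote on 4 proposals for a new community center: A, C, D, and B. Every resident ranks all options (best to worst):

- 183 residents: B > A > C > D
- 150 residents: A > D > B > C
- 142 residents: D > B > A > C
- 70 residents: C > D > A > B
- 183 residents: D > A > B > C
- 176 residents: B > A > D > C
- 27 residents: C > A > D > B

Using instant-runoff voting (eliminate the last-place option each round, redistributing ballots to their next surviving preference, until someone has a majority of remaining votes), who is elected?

Round 1: A 150, C 97, D 325, B 359. Eliminate C.
Round 2: A 177, D 395, B 359. Eliminate A.
Round 3: D 572, B 359. D has a majority.

D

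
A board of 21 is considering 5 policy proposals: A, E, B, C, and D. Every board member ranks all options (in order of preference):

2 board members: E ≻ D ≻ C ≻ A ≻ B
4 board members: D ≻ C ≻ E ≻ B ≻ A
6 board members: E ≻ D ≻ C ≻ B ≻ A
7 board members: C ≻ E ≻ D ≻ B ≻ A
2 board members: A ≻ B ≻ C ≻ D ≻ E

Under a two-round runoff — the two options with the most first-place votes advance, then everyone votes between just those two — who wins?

C

Round 1 first-place votes: A 2, E 8, B 0, C 7, D 4.
E and C advance.
Runoff: E is preferred to C by 8 voters; C by 13.
C wins the runoff.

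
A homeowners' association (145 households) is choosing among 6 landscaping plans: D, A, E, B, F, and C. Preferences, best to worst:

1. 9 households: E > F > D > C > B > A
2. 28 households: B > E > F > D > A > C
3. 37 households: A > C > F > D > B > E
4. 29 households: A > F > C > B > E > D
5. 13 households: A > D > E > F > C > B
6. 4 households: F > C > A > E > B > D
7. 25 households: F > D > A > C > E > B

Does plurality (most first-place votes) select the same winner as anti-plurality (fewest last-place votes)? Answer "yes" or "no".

no

Plurality — first-place votes: D 0, A 79, E 9, B 28, F 29, C 0. Winner: A.
Anti-plurality — last-place votes: D 33, A 9, E 37, B 38, F 0, C 28. Winner: F.
The two methods disagree.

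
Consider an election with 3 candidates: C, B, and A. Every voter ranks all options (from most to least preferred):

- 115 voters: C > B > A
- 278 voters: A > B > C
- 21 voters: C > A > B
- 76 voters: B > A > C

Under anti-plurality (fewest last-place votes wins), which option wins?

Last-place votes: C 354, B 21, A 115.
B is ranked last by the fewest voters, so B wins.

B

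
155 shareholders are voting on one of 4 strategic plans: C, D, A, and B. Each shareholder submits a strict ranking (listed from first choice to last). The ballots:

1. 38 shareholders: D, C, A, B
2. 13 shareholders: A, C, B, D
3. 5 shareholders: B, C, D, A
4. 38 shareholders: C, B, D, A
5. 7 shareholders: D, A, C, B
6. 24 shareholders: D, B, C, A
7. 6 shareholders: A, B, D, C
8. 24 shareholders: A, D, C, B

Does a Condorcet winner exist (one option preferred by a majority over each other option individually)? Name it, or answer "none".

D

D vs C: 99–56 for D.
D vs A: 112–43 for D.
D vs B: 93–62 for D.
D beats every other option head-to-head.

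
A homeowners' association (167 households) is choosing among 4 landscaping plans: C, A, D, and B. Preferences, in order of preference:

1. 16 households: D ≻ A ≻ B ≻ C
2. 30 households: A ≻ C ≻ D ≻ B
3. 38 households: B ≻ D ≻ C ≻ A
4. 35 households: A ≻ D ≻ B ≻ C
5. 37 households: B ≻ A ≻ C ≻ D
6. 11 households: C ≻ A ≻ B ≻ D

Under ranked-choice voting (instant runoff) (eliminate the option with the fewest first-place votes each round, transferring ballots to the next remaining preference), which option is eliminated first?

C

Round 1: C 11, A 65, D 16, B 75. Eliminate C.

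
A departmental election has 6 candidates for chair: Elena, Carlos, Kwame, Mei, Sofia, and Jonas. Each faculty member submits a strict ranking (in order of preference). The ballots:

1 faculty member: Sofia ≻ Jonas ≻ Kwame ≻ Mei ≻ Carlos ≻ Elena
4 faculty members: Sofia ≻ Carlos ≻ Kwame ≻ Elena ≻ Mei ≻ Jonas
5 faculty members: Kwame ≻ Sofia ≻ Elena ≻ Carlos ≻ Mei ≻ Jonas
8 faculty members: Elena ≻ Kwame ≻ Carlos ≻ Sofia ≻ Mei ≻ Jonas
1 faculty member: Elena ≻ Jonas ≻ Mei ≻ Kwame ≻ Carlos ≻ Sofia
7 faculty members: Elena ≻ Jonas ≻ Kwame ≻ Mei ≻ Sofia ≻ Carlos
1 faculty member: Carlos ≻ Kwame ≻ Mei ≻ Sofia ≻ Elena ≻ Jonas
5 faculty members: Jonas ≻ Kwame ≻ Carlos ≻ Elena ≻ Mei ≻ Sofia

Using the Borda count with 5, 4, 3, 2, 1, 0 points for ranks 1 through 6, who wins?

Elena: 1·0 + 4·2 + 5·3 + 8·5 + 1·5 + 7·5 + 1·1 + 5·2 = 114
Carlos: 1·1 + 4·4 + 5·2 + 8·3 + 1·1 + 7·0 + 1·5 + 5·3 = 72
Kwame: 1·3 + 4·3 + 5·5 + 8·4 + 1·2 + 7·3 + 1·4 + 5·4 = 119
Mei: 1·2 + 4·1 + 5·1 + 8·1 + 1·3 + 7·2 + 1·3 + 5·1 = 44
Sofia: 1·5 + 4·5 + 5·4 + 8·2 + 1·0 + 7·1 + 1·2 + 5·0 = 70
Jonas: 1·4 + 4·0 + 5·0 + 8·0 + 1·4 + 7·4 + 1·0 + 5·5 = 61
Kwame has the highest Borda score (119).

Kwame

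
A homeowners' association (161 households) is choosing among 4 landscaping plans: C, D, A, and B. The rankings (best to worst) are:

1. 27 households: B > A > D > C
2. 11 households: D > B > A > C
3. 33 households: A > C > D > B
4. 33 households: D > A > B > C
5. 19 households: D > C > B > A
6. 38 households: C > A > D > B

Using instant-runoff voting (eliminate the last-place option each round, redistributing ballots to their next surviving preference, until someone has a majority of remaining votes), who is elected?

A

Round 1: C 38, D 63, A 33, B 27. Eliminate B.
Round 2: C 38, D 63, A 60. Eliminate C.
Round 3: D 63, A 98. A has a majority.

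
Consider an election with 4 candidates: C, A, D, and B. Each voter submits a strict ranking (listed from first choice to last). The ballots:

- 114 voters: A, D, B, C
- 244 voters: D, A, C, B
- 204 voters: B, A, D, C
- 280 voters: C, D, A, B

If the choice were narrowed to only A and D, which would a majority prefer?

Voters preferring A to D: 318; preferring D to A: 524.
D wins the head-to-head.

D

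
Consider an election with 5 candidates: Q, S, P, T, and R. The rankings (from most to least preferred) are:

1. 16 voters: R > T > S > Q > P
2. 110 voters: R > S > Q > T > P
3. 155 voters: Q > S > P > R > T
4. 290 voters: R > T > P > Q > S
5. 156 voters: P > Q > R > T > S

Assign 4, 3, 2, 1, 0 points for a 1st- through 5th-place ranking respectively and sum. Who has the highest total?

R

Q: 16·1 + 110·2 + 155·4 + 290·1 + 156·3 = 1614
S: 16·2 + 110·3 + 155·3 + 290·0 + 156·0 = 827
P: 16·0 + 110·0 + 155·2 + 290·2 + 156·4 = 1514
T: 16·3 + 110·1 + 155·0 + 290·3 + 156·1 = 1184
R: 16·4 + 110·4 + 155·1 + 290·4 + 156·2 = 2131
R has the highest Borda score (2131).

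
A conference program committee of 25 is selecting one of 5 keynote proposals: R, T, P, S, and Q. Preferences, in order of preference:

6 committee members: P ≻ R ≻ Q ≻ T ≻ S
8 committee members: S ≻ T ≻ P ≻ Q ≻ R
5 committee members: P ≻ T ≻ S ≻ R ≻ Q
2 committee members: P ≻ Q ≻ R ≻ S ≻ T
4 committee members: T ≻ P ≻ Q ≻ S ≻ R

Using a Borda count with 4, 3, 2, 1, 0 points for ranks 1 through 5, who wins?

P

R: 6·3 + 8·0 + 5·1 + 2·2 + 4·0 = 27
T: 6·1 + 8·3 + 5·3 + 2·0 + 4·4 = 61
P: 6·4 + 8·2 + 5·4 + 2·4 + 4·3 = 80
S: 6·0 + 8·4 + 5·2 + 2·1 + 4·1 = 48
Q: 6·2 + 8·1 + 5·0 + 2·3 + 4·2 = 34
P has the highest Borda score (80).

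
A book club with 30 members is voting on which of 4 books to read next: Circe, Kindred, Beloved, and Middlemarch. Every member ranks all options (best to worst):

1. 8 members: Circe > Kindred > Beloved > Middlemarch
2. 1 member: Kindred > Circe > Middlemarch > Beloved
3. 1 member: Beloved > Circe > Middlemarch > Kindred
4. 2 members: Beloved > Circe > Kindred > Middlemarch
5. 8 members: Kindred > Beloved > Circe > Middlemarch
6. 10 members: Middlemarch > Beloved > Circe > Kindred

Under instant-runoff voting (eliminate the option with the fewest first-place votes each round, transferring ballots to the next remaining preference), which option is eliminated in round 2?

Round 1: Circe 8, Kindred 9, Beloved 3, Middlemarch 10. Eliminate Beloved.
Round 2: Circe 11, Kindred 9, Middlemarch 10. Eliminate Kindred.

Kindred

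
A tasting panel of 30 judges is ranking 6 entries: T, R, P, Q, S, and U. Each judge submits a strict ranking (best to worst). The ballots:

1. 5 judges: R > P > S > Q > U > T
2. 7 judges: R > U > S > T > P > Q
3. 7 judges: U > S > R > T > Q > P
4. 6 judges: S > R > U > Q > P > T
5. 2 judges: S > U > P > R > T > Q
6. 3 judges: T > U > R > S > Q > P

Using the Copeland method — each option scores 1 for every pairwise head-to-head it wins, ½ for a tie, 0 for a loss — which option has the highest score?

T: beats P and Q; loses to R, S, and U → score 2.
R: beats T, P, Q, and U; ties S → score 4.5.
P: loses to T, R, Q, S, and U → score 0.
Q: beats P; loses to T, R, S, and U → score 1.
S: beats T, P, and Q; ties R; loses to U → score 3.5.
U: beats T, P, Q, and S; loses to R → score 4.
R has the best pairwise record.

R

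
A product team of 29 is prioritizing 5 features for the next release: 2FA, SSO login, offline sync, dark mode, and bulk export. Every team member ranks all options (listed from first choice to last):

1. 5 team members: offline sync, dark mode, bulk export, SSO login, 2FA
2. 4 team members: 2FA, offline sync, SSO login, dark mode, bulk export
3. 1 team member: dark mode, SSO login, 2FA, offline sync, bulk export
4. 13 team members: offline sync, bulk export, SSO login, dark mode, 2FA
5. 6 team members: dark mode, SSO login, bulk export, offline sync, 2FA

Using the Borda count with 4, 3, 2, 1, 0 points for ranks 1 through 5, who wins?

offline sync

2FA: 5·0 + 4·4 + 1·2 + 13·0 + 6·0 = 18
SSO login: 5·1 + 4·2 + 1·3 + 13·2 + 6·3 = 60
offline sync: 5·4 + 4·3 + 1·1 + 13·4 + 6·1 = 91
dark mode: 5·3 + 4·1 + 1·4 + 13·1 + 6·4 = 60
bulk export: 5·2 + 4·0 + 1·0 + 13·3 + 6·2 = 61
offline sync has the highest Borda score (91).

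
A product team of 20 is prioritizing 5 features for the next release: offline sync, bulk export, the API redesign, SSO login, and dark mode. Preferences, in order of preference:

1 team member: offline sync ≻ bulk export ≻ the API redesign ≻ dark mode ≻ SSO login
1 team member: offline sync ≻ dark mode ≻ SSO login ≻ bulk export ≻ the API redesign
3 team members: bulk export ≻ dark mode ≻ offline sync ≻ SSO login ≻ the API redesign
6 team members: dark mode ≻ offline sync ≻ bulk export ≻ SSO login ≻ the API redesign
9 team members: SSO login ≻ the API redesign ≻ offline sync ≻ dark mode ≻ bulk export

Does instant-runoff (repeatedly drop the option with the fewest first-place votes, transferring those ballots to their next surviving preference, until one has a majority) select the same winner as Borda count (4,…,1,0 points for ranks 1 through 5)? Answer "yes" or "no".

no

Instant-runoff — R1 offline sync 2, bulk export 3, the API redesign 0, SSO login 9, dark mode 6 (the API redesign out); R2 offline sync 2, bulk export 3, SSO login 9, dark mode 6 (offline sync out); R3 bulk export 4, SSO login 9, dark mode 7 (bulk export out); R4 SSO login 9, dark mode 11 (dark mode winner). Winner: dark mode.
Borda — scores: offline sync 50, bulk export 28, the API redesign 29, SSO login 47, dark mode 46. Winner: offline sync.
The two methods disagree.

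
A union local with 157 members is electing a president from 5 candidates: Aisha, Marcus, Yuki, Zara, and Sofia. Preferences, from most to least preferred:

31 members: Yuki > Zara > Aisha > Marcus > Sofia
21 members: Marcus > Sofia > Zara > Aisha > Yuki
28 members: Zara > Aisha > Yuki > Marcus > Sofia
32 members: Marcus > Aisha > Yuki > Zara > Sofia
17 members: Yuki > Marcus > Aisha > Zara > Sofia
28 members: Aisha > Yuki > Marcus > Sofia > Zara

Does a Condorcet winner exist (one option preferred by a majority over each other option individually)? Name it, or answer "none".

none

Checking pairwise contests:
Zara beats Aisha 80–77.
Aisha beats Marcus 87–70.
Aisha beats Yuki 109–48.
Marcus beats Zara 98–59.
Aisha beats Sofia 136–21.
Every option loses at least one head-to-head, so there is no Condorcet winner.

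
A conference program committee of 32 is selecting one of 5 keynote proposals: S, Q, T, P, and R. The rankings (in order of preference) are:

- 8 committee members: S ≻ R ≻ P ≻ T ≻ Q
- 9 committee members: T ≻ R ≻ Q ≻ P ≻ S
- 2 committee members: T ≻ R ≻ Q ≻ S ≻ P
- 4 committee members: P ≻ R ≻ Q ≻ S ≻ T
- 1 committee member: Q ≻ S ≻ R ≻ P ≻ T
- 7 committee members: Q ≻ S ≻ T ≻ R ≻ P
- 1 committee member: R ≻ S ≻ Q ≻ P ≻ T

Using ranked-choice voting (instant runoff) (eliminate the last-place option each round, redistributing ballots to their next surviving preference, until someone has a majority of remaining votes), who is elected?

T

Round 1: S 8, Q 8, T 11, P 4, R 1. Eliminate R.
Round 2: S 9, Q 8, T 11, P 4. Eliminate P.
Round 3: S 9, Q 12, T 11. Eliminate S.
Round 4: Q 13, T 19. T has a majority.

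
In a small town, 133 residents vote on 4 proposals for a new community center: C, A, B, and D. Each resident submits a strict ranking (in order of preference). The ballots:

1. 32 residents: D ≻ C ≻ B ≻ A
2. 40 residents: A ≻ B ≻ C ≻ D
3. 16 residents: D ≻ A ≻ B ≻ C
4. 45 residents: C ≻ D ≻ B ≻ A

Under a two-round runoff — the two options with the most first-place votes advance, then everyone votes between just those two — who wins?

C

Round 1 first-place votes: C 45, A 40, B 0, D 48.
D and C advance.
Runoff: D is preferred to C by 48 voters; C by 85.
C wins the runoff.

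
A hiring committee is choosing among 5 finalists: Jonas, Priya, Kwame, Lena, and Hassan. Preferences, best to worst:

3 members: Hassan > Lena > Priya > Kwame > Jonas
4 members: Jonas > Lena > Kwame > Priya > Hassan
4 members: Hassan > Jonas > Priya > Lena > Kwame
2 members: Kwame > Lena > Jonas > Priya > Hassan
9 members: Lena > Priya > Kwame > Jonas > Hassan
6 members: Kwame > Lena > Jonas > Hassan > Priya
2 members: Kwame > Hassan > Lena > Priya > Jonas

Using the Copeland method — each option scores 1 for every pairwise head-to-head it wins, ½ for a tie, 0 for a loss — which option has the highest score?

Jonas: beats Priya and Hassan; loses to Kwame and Lena → score 2.
Priya: beats Kwame; ties Hassan; loses to Jonas and Lena → score 1.5.
Kwame: beats Jonas and Hassan; loses to Priya and Lena → score 2.
Lena: beats Jonas, Priya, Kwame, and Hassan → score 4.
Hassan: ties Priya; loses to Jonas, Kwame, and Lena → score 0.5.
Lena has the best pairwise record.

Lena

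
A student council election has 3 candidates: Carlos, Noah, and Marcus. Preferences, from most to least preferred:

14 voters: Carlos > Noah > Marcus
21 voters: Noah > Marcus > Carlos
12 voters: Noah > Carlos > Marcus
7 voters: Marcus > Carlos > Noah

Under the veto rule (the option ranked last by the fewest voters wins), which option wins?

Noah

Last-place votes: Carlos 21, Noah 7, Marcus 26.
Noah is ranked last by the fewest voters, so Noah wins.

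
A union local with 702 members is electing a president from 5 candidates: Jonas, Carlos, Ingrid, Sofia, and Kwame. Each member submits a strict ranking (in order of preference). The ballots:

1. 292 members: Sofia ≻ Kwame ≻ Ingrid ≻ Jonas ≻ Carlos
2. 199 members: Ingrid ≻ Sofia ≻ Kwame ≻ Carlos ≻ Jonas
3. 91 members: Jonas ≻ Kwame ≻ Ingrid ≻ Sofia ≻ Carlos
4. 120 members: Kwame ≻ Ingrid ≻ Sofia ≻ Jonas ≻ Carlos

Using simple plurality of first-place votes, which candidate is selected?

Sofia

First-place votes: Jonas 91, Carlos 0, Ingrid 199, Sofia 292, Kwame 120.
Sofia has the most first-place votes.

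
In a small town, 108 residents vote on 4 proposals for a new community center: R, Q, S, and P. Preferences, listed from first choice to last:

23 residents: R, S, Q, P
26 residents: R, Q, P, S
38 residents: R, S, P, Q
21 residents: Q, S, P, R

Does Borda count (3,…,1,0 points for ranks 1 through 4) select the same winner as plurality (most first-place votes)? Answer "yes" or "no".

Borda — scores: R 261, Q 138, S 164, P 85. Winner: R.
Plurality — first-place votes: R 87, Q 21, S 0, P 0. Winner: R.
The two methods agree.

yes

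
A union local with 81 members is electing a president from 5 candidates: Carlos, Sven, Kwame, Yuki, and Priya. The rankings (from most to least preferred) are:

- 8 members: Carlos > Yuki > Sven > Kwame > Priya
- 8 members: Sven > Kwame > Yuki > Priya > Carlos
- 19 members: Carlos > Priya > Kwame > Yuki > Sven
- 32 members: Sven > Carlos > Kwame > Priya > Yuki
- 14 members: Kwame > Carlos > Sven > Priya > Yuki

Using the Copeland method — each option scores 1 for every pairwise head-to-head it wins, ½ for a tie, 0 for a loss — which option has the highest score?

Carlos: beats Sven, Kwame, Yuki, and Priya → score 4.
Sven: beats Kwame, Yuki, and Priya; loses to Carlos → score 3.
Kwame: beats Yuki and Priya; loses to Carlos and Sven → score 2.
Yuki: loses to Carlos, Sven, Kwame, and Priya → score 0.
Priya: beats Yuki; loses to Carlos, Sven, and Kwame → score 1.
Carlos has the best pairwise record.

Carlos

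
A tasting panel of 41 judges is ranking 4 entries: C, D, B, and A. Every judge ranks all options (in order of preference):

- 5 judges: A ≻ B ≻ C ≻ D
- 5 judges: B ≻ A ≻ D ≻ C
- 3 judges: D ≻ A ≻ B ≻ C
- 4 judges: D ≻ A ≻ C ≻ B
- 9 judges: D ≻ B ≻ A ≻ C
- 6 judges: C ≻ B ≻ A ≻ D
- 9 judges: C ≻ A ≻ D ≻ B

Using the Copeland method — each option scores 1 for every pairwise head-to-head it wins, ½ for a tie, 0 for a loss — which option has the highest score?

A

C: loses to D, B, and A → score 0.
D: beats C and B; loses to A → score 2.
B: beats C; loses to D and A → score 1.
A: beats C, D, and B → score 3.
A has the best pairwise record.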